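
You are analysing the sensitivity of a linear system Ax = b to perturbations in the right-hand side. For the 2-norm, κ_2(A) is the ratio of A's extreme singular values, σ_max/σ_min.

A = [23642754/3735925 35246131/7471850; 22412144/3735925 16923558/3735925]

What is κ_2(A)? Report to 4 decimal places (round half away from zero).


322.0625

form AᵀA = [1261931052772/16595880625 946434032379/16595880625; 946434032379/16595880625 2839378135537/66383522500] with trace 63096818773/531068180 and determinant 2258530576/16595880625
λ_max, λ_min = (63096818773/531068180 ± √99526375293908224488849/7050835295212810000)/2 = 11881/100, 760384/663835225
κ_2(A) = √(λ_max/λ_min) = √((11881/100) / (760384/663835225)) = 322.0625


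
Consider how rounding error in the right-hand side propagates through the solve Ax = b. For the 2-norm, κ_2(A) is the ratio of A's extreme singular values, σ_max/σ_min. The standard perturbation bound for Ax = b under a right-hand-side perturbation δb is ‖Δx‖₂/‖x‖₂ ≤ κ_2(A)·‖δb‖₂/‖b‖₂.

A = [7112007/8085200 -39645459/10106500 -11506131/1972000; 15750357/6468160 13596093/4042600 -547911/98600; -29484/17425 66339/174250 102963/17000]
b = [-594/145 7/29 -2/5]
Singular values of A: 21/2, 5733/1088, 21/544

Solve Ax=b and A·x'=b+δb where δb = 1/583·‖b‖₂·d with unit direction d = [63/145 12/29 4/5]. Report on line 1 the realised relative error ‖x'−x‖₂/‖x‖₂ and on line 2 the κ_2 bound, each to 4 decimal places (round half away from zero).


0.0035
0.4666

σ_max = 21/2, σ_min = 21/544
condition number: (21/2) ÷ (21/544) = 272.0000
worst-case relative error ≤ 272.0000 × 1/583 = 0.4666
solve Ax = b  →  x = [-48.4511 11.4851 -14.3238]
‖b‖ = 4.1231, ‖x‖ = 51.8130
δb = ε·‖b‖·d = [0.0031 0.0029 0.0057]; solving A·Δx = δb gives ‖Δx‖ = 0.1832
relative error = 0.0035
so the bound overstates the realised error by a factor of ≈ 131.9482 (computed from the unrounded values)


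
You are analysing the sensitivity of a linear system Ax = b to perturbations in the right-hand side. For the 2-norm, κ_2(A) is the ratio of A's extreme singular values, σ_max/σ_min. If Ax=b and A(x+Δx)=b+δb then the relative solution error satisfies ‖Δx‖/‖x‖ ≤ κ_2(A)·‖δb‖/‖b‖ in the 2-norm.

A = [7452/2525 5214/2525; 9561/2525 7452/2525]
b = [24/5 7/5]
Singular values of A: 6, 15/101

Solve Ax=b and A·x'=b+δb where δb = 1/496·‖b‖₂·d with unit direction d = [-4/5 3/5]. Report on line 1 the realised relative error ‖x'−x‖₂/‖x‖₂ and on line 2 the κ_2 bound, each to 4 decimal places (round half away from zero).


0.0034
0.0815

largest singular value 6, smallest 15/101
κ_2(A) = 6 / (15/101) = 40.4000
worst-case relative error ≤ 40.4000 × 1/496 = 0.0815
solve Ax = b  →  x = [12.6533 -15.7600]
2-norm of b is 5.0000; of x, 20.2110
δb = ε·‖b‖·d = [-0.0081 0.0060]; solving A·Δx = δb gives ‖Δx‖ = 0.0679
relative error = 0.0034
so the bound overstates the realised error by a factor of ≈ 24.2532 (computed from the unrounded values)


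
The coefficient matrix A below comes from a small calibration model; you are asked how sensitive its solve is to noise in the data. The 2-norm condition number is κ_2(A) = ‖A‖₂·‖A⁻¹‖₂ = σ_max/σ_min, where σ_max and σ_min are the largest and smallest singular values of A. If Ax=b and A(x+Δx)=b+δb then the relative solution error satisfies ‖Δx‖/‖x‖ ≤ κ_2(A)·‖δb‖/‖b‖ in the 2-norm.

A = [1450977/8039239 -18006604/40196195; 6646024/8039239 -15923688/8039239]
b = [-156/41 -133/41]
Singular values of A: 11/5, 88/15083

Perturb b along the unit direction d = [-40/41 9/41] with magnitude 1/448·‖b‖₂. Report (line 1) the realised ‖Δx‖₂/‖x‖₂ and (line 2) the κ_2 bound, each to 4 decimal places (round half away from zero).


0.0037
0.8417

from the listed singular values, σ₁ = 11/5, σ_n = 88/15083
κ_2(A) = (11/5) / (88/15083) = 377.0750
worst-case relative error ≤ 377.0750 × 1/448 = 0.8417
solve Ax = b  →  x = [473.9406 199.4449]
2-norm of b is 5.0000; of x, 514.1964
with δb = [-0.0109 0.0024], A·Δx = δb → ‖Δx‖ = 1.9129
realised ‖Δx‖/‖x‖ = 0.0037
so the bound overstates the realised error by a factor of ≈ 226.2464 (computed from the unrounded values)


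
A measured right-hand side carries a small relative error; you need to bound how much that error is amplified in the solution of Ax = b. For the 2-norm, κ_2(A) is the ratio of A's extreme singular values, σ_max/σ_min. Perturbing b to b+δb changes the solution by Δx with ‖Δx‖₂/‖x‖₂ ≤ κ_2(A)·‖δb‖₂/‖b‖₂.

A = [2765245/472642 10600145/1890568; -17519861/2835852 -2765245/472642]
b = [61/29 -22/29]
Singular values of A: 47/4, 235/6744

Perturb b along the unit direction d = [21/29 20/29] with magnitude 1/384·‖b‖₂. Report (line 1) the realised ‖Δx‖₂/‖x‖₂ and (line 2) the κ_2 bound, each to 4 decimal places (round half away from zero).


from the listed singular values, σ₁ = 47/4, σ_n = 235/6744
κ_2(A) = (47/4) / (235/6744) = 337.2000
bound on ‖Δx‖/‖x‖: κ·ε = 337.2000·1/384 = 0.8781
solve Ax = b  →  x = [-19.6684 20.8986]
2-norm of b is 2.2361; of x, 28.6984
with δb = [0.0042 0.0040], A·Δx = δb → ‖Δx‖ = 0.1671
dividing the unrounded norms, ‖Δx‖/‖x‖ = 0.0058
tightness: 0.0058 against a bound of 0.8781 (unrounded ratio ≈ 0.0066)

0.0058
0.8781


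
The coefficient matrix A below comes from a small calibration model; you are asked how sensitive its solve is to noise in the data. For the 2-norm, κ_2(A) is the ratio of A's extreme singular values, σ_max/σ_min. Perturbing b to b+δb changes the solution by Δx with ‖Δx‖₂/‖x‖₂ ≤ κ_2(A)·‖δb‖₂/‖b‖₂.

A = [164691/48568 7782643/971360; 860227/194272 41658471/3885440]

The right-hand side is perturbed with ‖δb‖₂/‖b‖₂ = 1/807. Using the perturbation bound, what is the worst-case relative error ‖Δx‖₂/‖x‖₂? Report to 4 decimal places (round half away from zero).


0.2963

form AᵀA = [1173960499225/37741609984 11268688333185/150966439936; 11268688333185/150966439936 108181628764201/603865759744] with trace 751272170129/3573170176 and determinant 11051265625/14292680704
solving λ² − 751272170129/3573170176·λ + 11051265625/14292680704 = 0 gives λ = 841/4, 13140625/3573170176
κ = σ_max/σ_min = (29/2)/(3625/59776) = 239.1040
bound on ‖Δx‖/‖x‖: κ·ε = 239.1040·1/807 = 0.2963


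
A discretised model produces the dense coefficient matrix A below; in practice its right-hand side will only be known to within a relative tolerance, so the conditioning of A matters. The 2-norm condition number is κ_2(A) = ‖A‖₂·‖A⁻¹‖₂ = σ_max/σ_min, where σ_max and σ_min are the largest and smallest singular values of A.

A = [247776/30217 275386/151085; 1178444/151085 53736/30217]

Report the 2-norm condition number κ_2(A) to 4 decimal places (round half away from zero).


form AᵀA = [2923553915536/22826677225 26311781664/913067089; 26311781664/913067089 148026391396/22826677225] with trace 1827233972/13579225 and determinant 45265984/339480625
λ_max, λ_min = (1827233972/13579225 ± √133547425604553744/7375814064025)/2 = 3364/25, 13456/13579225
κ = σ_max/σ_min = (58/5)/(116/3685) = 368.5000

368.5000


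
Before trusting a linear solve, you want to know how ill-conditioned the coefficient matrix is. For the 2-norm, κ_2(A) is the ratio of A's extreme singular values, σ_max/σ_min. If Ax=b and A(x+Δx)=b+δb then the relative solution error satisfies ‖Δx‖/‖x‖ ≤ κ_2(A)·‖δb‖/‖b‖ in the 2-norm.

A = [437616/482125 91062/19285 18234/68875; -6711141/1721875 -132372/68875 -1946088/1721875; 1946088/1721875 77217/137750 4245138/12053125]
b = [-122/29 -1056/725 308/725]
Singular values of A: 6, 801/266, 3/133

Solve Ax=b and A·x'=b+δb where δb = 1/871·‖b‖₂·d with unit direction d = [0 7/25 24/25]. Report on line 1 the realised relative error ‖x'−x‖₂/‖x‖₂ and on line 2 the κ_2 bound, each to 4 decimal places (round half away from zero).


σ_max = 6, σ_min = 3/133
κ = σ_max/σ_min = 6/(3/133) = 266.0000
bound on ‖Δx‖/‖x‖: κ·ε = 266.0000·1/871 = 0.3054
solve Ax = b  →  x = [0.8282 -1.0637 0.2415]
‖b‖ = 4.4721, ‖x‖ = 1.3695
Δx = A⁻¹·δb where δb = 1/871·4.4721·d; ‖Δx‖ = 0.2276
realised ‖Δx‖/‖x‖ = 0.1662
tightness: 0.1662 against a bound of 0.3054 (unrounded ratio ≈ 0.5442)

0.1662
0.3054


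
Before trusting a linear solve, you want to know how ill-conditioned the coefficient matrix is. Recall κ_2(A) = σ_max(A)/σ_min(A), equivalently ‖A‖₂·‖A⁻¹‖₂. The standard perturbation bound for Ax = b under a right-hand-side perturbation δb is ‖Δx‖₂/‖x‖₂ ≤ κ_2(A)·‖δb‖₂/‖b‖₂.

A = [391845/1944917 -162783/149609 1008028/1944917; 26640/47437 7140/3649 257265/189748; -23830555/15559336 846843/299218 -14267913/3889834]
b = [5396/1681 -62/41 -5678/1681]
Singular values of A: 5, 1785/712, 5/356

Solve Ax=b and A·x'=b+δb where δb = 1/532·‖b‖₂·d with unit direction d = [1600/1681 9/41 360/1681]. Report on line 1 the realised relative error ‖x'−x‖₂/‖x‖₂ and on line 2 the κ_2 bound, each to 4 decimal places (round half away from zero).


0.0046
0.6692

largest singular value 5, smallest 5/356
condition number: 5 ÷ (5/356) = 356.0000
bound on ‖Δx‖/‖x‖: κ·ε = 356.0000·1/532 = 0.6692
solve Ax = b  →  x = [-131.3841 -1.1182 54.9182]
‖b‖₂ = 4.8990 and ‖x‖₂ = 142.4045
Δx = A⁻¹·δb where δb = 1/532·4.8990·d; ‖Δx‖ = 0.6557
dividing the unrounded norms, ‖Δx‖/‖x‖ = 0.0046
realised/bound (from unrounded values) ≈ 0.0069


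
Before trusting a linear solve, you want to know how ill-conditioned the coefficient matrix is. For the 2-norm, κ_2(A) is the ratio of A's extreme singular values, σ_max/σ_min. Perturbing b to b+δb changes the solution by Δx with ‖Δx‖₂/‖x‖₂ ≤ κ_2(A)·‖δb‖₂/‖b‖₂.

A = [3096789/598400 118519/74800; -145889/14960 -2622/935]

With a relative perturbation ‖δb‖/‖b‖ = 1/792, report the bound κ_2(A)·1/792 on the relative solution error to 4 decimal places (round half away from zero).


AᵀA = [151016825689/1239040000 5505520419/154880000; 5505520419/154880000 200851249/19360000]; tr = 262194089/1982464, det = 6996025/7929856
char-poly roots: 529/4 and 13225/1982464
σ_max=√(529/4)=(23/2), σ_min=√(13225/1982464)=(115/1408) → κ = 140.8000
worst-case relative error ≤ 140.8000 × 1/792 = 0.1778

0.1778


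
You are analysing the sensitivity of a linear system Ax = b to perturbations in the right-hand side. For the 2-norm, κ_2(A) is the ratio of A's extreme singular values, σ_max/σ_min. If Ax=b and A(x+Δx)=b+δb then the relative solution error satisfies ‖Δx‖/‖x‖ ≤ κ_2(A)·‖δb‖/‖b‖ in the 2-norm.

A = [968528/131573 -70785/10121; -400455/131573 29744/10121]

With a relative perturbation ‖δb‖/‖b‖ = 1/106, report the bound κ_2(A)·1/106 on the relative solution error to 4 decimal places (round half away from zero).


AᵀA = [224119709/3532229 -213444000/3532229; -213444000/3532229 203283509/3532229]; tr = 14738042/121801, det = 14641/121801
char-poly roots: 121 and 121/121801
σ_max=√121=11, σ_min=√(121/121801)=(11/349) → κ = 349.0000
worst-case relative error ≤ 349.0000 × 1/106 = 3.2925

3.2925


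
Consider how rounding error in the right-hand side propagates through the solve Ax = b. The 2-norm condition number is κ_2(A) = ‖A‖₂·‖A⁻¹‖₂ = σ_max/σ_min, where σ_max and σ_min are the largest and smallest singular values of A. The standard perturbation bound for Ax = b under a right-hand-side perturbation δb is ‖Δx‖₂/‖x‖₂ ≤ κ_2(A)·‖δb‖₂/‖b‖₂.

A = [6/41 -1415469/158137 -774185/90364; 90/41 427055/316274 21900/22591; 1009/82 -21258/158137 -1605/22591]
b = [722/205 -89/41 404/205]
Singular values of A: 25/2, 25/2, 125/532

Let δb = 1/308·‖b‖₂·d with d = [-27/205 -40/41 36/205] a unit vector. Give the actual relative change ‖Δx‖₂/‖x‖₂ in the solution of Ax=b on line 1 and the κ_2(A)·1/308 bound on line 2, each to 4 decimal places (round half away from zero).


0.0074
0.1727

σ_max = 25/2, σ_min = 125/532
κ = σ_max/σ_min = (25/2)/(125/532) = 53.2000
bound on ‖Δx‖/‖x‖: κ·ε = 53.2000·1/308 = 0.1727
solve Ax = b  →  x = [0.1280 -6.0905 5.9542]
‖b‖₂ = 4.5826 and ‖x‖₂ = 8.5184
Δx = A⁻¹·δb where δb = 1/308·4.5826·d; ‖Δx‖ = 0.0633
relative error = 0.0074
so the bound overstates the realised error by a factor of ≈ 23.2358 (computed from the unrounded values)


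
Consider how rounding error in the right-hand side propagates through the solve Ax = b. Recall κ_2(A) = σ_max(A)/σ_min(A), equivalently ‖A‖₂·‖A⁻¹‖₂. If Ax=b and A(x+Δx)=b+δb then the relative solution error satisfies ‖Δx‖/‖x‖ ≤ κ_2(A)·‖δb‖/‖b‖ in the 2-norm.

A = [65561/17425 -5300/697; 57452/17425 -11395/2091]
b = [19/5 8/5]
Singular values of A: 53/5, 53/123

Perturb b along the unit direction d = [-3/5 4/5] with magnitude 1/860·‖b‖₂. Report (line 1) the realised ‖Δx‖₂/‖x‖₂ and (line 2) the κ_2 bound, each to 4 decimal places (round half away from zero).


largest singular value 53/5, smallest 53/123
κ = σ_max/σ_min = (53/5)/(53/123) = 24.6000
perturbation bound = 24.6000·1/860 = 0.0286
solve Ax = b  →  x = [-1.8701 -1.4251]
‖b‖ = 4.1231, ‖x‖ = 2.3512
re-solving with b+δb shifts x by Δx of norm 0.0111
dividing the unrounded norms, ‖Δx‖/‖x‖ = 0.0047
so the bound overstates the realised error by a factor of ≈ 6.0447 (computed from the unrounded values)

0.0047
0.0286


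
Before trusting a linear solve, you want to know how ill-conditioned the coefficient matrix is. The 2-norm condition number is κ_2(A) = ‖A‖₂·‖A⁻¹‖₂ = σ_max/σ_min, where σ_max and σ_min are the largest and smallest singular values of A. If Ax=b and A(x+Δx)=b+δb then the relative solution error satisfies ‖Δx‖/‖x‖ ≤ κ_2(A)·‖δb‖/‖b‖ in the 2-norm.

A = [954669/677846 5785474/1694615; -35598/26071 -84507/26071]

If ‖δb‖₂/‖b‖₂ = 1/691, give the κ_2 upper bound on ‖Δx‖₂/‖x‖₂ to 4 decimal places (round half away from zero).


0.3903

form AᵀA = [2102297265/546343876 6306305703/682929845; 6306305703/682929845 75676889461/3414649225] with trace 2102159701/80820100 and determinant 751689/80820100
char-poly roots: 2601/100 and 289/808201
κ_2(A) = √(λ_max/λ_min) = √((2601/100) / (289/808201)) = 269.7000
bound on ‖Δx‖/‖x‖: κ·ε = 269.7000·1/691 = 0.3903


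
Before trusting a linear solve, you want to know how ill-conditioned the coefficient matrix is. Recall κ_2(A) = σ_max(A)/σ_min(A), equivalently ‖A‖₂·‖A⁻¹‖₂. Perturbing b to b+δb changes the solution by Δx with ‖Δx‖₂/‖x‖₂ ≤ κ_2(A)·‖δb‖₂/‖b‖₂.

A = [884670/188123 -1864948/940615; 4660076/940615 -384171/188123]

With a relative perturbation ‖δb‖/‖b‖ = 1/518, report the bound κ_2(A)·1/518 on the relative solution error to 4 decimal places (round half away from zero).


0.4817

AᵀA = [49087198036/1052029225 -4090522716/210405845; -4090522716/210405845 8522847769/1052029225]; tr = 68177569/1245005, det = 7496644/155625625
solving λ² − 68177569/1245005·λ + 7496644/155625625 = 0 gives λ = 1369/25, 5476/6225025
so κ_2 = √((1369/25) / (5476/6225025)) = 249.5000
bound on ‖Δx‖/‖x‖: κ·ε = 249.5000·1/518 = 0.4817


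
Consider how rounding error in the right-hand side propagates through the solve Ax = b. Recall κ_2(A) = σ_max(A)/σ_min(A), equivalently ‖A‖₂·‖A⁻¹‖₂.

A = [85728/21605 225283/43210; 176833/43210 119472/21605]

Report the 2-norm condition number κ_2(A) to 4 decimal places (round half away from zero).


AᵀA = [2885473/88804 961704/22201; 961704/22201 5129449/88804]; tr = 4007461/44402, det = 130321/355216
λ_max, λ_min = (4007461/44402 ± √4014212602500/492884401)/2 = 361/4, 361/88804
κ = σ_max/σ_min = (19/2)/(19/298) = 149.0000

149.0000


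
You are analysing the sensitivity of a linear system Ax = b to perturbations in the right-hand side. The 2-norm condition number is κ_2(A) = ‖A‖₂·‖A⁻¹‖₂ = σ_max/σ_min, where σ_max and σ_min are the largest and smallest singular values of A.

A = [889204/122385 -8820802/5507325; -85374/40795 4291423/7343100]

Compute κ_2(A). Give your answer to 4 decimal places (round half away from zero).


AᵀA = [835397300/14612769 -3382571045/263029842; -3382571045/263029842 55049817329/18938148624]; tr = 27749383369/461906064, det = 23088025/28869129
eigenvalues of AᵀA: λ = (tr ± √(tr²−4·det))/2 = 961/16, 384400/28869129
κ_2(A) = √(λ_max/λ_min) = √((961/16) / (384400/28869129)) = 67.1625

67.1625


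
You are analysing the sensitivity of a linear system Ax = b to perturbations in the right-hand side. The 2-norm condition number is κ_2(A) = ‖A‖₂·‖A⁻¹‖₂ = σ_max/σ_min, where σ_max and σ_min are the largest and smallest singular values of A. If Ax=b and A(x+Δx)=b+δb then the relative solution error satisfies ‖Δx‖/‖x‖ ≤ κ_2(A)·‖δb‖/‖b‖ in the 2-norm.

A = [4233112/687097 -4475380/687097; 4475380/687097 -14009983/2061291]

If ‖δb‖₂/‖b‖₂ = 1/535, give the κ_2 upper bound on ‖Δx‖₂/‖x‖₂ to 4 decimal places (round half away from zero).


0.5727

AᵀA = [45122786384/561358249 -142133593420/1684074747; -142133593420/1684074747 447729915529/5052224241]; tr = 1015261585/6007401, det = 1827904/6007401
λ_max, λ_min = (1015261585/6007401 ± √1030712162167442209/36088866774801)/2 = 169, 10816/6007401
so κ_2 = √(169 / (10816/6007401)) = 306.3750
κ_2(A)·‖δb‖/‖b‖ = 0.5727


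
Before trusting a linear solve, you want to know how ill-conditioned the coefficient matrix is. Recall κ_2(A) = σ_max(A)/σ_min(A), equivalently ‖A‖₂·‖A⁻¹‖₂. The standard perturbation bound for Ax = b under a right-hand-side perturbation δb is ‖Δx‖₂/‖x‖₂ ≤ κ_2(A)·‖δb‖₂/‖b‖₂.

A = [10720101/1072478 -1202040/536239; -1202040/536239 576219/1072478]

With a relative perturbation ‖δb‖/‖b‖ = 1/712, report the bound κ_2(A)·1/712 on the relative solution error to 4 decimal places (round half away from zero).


AᵀA = [71802597321/684240964 -4038854400/171060241; -4038854400/171060241 3635710281/684240964]; tr = 22438521/203522, det = 194481/1628176
eigenvalues of AᵀA: λ = (tr ± √(tr²−4·det))/2 = 441/4, 441/407044
κ_2(A) = √(λ_max/λ_min) = √((441/4) / (441/407044)) = 319.0000
worst-case relative error ≤ 319.0000 × 1/712 = 0.4480

0.4480


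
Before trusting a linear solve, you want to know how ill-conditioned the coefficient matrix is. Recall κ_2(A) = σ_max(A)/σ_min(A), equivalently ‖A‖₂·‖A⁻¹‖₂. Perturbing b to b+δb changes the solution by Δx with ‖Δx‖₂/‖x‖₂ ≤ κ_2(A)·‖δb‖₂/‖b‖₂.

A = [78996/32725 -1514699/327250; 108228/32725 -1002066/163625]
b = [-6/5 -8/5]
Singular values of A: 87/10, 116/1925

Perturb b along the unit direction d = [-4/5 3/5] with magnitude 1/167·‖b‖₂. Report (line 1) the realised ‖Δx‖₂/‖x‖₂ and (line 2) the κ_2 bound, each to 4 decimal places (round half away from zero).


0.8645
0.8645

σ_max = 87/10, σ_min = 116/1925
κ_2(A) = (87/10) / (116/1925) = 144.3750
perturbation bound = 144.3750·1/167 = 0.8645
solve Ax = b  →  x = [-0.1082 0.2028]
‖b‖ = 2.0000, ‖x‖ = 0.2299
re-solving with b+δb shifts x by Δx of norm 0.1987
dividing the unrounded norms, ‖Δx‖/‖x‖ = 0.8645
so the bound is sharp here: realised error equals the bound


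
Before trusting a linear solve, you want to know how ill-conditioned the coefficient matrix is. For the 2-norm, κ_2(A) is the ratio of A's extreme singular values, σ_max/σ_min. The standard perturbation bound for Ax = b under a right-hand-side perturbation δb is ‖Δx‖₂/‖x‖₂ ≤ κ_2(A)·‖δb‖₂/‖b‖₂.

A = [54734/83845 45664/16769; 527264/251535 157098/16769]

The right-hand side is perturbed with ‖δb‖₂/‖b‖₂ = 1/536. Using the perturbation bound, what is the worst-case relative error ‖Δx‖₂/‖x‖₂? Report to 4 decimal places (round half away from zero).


0.4578

AᵀA = [12198784900/2530794249 6022016000/281199361; 6022016000/281199361 26764982500/281199361]; tr = 150555400/1505529, det = 250000/1505529
char-poly roots: 100 and 2500/1505529
κ_2(A) = √(λ_max/λ_min) = √(100 / (2500/1505529)) = 245.4000
κ_2(A)·‖δb‖/‖b‖ = 0.4578


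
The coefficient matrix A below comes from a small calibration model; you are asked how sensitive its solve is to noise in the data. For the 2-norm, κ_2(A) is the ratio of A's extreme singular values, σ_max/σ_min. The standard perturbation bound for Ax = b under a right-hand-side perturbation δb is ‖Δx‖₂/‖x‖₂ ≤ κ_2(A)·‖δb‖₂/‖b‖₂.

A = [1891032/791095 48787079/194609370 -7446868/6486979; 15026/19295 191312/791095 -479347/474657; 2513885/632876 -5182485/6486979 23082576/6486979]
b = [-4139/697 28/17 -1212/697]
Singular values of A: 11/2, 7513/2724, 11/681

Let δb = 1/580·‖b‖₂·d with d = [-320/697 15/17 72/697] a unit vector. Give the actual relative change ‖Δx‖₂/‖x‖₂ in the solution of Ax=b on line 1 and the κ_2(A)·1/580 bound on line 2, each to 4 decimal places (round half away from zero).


σ_max = 11/2, σ_min = 11/681
condition number: (11/2) ÷ (11/681) = 340.5000
perturbation bound = 340.5000·1/580 = 0.5871
solve Ax = b  →  x = [-1.3065 241.4136 55.1718]
‖b‖₂ = 6.4031 and ‖x‖₂ = 247.6412
δb = ε·‖b‖·d = [-0.0051 0.0097 0.0011]; solving A·Δx = δb gives ‖Δx‖ = 0.6835
relative error = 0.0028
tightness: 0.0028 against a bound of 0.5871 (unrounded ratio ≈ 0.0047)

0.0028
0.5871


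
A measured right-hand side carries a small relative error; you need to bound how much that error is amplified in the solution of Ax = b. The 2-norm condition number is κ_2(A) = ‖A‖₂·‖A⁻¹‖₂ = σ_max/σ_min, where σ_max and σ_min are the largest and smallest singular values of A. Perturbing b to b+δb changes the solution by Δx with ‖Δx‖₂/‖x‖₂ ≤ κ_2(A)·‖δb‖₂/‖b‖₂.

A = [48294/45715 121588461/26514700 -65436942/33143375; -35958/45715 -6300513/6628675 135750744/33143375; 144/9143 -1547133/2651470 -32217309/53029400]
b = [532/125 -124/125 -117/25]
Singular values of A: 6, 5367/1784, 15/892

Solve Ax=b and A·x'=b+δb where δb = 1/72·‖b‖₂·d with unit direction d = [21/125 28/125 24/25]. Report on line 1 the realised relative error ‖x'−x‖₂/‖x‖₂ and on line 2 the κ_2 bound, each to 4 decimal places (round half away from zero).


0.0222
4.9556

σ_max = 6, σ_min = 15/892
κ_2(A) = 6 / (15/892) = 356.8000
bound on ‖Δx‖/‖x‖: κ·ε = 356.8000·1/72 = 4.9556
solve Ax = b  →  x = [-231.9187 38.9693 -35.7365]
2-norm of b is 6.4031; of x, 237.8697
Δx = A⁻¹·δb where δb = 1/72·6.4031·d; ‖Δx‖ = 5.2885
relative error = 0.0222
so the bound overstates the realised error by a factor of ≈ 222.8940 (computed from the unrounded values)


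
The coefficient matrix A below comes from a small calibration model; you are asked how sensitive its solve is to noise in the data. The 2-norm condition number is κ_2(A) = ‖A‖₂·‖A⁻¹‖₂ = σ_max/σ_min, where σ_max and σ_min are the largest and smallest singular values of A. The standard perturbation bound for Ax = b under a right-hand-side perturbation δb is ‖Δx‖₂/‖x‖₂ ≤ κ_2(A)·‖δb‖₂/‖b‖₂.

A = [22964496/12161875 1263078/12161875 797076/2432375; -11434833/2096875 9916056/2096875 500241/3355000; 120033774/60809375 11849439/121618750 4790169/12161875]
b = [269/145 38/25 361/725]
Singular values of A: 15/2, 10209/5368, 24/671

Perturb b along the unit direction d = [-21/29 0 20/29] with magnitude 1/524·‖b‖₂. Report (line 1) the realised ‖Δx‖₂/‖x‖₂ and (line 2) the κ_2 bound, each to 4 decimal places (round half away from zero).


0.0047
0.4002

from the listed singular values, σ₁ = 15/2, σ_n = 24/671
κ_2(A) = (15/2) / (24/671) = 209.6875
perturbation bound = 209.6875·1/524 = 0.4002
solve Ax = b  →  x = [5.1961 7.1503 -26.5455]
2-norm of b is 2.4495; of x, 27.9784
with δb = [-0.0034 0.0000 0.0032], A·Δx = δb → ‖Δx‖ = 0.1307
dividing the unrounded norms, ‖Δx‖/‖x‖ = 0.0047
so the bound overstates the realised error by a factor of ≈ 85.6661 (computed from the unrounded values)


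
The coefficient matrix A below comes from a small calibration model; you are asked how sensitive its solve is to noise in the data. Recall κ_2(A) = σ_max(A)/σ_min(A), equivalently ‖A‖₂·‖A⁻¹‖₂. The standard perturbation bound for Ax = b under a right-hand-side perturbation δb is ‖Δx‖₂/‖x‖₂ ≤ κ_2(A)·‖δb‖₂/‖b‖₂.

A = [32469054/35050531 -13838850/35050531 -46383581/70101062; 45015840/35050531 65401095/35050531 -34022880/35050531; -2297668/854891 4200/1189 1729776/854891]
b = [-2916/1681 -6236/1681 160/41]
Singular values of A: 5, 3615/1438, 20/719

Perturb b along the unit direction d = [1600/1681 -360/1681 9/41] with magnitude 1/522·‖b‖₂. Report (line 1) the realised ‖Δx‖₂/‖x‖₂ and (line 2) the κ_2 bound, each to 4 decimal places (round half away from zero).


0.2188
0.3443

σ_max = 5, σ_min = 20/719
κ_2(A) = 5 / (20/719) = 179.7500
worst-case relative error ≤ 179.7500 × 1/522 = 0.3443
solve Ax = b  →  x = [-1.3631 -0.5180 1.0224]
2-norm of b is 5.6569; of x, 1.7809
δb = ε·‖b‖·d = [0.0103 -0.0023 0.0024]; solving A·Δx = δb gives ‖Δx‖ = 0.3896
realised ‖Δx‖/‖x‖ = 0.2188
tightness: 0.2188 against a bound of 0.3443 (unrounded ratio ≈ 0.6353)


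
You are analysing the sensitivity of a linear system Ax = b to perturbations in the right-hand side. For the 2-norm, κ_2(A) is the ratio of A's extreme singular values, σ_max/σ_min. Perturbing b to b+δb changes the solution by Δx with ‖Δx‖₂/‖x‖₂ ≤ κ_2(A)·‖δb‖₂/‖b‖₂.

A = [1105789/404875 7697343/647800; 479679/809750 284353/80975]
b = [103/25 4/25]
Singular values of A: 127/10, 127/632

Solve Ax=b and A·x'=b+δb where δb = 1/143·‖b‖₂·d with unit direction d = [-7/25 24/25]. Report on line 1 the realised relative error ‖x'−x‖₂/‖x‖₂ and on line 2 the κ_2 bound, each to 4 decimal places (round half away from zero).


σ_max = 127/10, σ_min = 127/632
κ = σ_max/σ_min = (127/10)/(127/632) = 63.2000
perturbation bound = 63.2000·1/143 = 0.4420
solve Ax = b  →  x = [4.9241 -0.7851]
‖b‖ = 4.1231, ‖x‖ = 4.9863
Δx = A⁻¹·δb where δb = 1/143·4.1231·d; ‖Δx‖ = 0.1435
realised ‖Δx‖/‖x‖ = 0.0288
realised/bound (from unrounded values) ≈ 0.0651

0.0288
0.4420


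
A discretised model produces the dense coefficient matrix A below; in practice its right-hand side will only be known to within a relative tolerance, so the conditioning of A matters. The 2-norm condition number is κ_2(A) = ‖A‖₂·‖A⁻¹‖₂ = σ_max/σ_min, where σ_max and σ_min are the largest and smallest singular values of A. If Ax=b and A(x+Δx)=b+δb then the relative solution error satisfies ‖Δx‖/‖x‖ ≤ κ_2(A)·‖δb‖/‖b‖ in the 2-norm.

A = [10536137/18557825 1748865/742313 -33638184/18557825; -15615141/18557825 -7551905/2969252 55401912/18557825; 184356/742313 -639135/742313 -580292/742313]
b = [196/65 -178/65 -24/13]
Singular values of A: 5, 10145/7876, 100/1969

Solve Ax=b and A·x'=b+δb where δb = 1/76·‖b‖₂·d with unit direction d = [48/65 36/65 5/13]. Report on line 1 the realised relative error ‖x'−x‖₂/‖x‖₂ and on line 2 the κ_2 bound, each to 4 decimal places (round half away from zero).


largest singular value 5, smallest 100/1969
κ_2(A) = 5 / (100/1969) = 98.4500
perturbation bound = 98.4500·1/76 = 1.2954
solve Ax = b  →  x = [-0.1376 1.6761 0.4718]
‖b‖₂ = 4.4721 and ‖x‖₂ = 1.7467
re-solving with b+δb shifts x by Δx of norm 1.1586
realised ‖Δx‖/‖x‖ = 0.6633
realised/bound (from unrounded values) ≈ 0.5121

0.6633
1.2954


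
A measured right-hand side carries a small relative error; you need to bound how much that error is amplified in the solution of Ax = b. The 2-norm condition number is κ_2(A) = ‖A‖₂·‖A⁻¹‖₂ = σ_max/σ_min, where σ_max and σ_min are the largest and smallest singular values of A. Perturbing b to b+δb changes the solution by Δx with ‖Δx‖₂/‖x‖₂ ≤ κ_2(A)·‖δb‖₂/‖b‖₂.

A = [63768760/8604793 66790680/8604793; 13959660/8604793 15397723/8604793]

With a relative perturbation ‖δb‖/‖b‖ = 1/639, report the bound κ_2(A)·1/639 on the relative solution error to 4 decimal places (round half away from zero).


form AᵀA = [2534995157200/44046676129 2661573956580/44046676129; 2661573956580/44046676129 2794815472009/44046676129] with trace 6337468049/52374169 and determinant 23425600/52374169
eigenvalues of AᵀA: λ = (tr ± √(tr²−4·det))/2 = 121, 193600/52374169
κ = σ_max/σ_min = 11/(440/7237) = 180.9250
bound on ‖Δx‖/‖x‖: κ·ε = 180.9250·1/639 = 0.2831

0.2831


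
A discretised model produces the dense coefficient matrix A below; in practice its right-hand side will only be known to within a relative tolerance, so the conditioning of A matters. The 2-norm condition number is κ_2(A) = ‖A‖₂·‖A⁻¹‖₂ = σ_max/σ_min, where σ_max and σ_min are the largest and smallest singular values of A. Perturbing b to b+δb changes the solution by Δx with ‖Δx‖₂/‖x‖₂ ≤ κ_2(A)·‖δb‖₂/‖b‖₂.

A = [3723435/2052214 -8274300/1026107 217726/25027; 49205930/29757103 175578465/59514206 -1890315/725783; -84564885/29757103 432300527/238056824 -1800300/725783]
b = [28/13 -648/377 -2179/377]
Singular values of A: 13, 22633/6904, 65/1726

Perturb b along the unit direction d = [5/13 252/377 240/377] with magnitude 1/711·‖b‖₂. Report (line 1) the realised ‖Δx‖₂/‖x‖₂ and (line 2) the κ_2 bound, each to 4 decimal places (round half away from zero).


largest singular value 13, smallest 65/1726
condition number: 13 ÷ (65/1726) = 345.2000
κ_2(A)·‖δb‖/‖b‖ = 0.4855
solve Ax = b  →  x = [17.8231 -75.0448 -73.0292]
2-norm of b is 6.4031; of x, 106.2198
re-solving with b+δb shifts x by Δx of norm 0.2391
dividing the unrounded norms, ‖Δx‖/‖x‖ = 0.0023
tightness: 0.0023 against a bound of 0.4855 (unrounded ratio ≈ 0.0046)

0.0023
0.4855


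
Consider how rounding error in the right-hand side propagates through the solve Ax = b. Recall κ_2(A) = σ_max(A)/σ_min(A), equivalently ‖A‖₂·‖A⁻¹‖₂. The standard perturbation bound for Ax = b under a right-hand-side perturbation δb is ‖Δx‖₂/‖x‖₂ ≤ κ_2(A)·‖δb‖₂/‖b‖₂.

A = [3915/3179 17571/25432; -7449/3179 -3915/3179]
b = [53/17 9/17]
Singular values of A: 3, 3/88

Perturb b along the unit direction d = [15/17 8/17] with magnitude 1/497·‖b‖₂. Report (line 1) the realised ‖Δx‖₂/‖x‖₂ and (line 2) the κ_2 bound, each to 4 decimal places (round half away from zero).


from the listed singular values, σ₁ = 3, σ_n = 3/88
condition number: 3 ÷ (3/88) = 88.0000
κ_2(A)·‖δb‖/‖b‖ = 0.1771
solve Ax = b  →  x = [-41.1176 77.8039]
‖b‖₂ = 3.1623 and ‖x‖₂ = 88.0006
Δx = A⁻¹·δb where δb = 1/497·3.1623·d; ‖Δx‖ = 0.1866
dividing the unrounded norms, ‖Δx‖/‖x‖ = 0.0021
realised/bound (from unrounded values) ≈ 0.0120

0.0021
0.1771


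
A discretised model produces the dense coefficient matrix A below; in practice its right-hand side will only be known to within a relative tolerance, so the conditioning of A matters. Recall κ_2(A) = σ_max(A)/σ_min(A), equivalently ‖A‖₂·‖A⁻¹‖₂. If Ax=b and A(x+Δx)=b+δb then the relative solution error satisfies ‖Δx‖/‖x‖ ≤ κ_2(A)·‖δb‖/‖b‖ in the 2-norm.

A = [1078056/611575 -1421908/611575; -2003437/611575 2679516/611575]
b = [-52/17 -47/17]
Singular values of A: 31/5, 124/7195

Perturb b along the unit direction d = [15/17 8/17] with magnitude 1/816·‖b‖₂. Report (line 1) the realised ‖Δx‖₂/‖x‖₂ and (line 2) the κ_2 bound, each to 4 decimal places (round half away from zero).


σ_max = 31/5, σ_min = 124/7195
κ_2(A) = (31/5) / (124/7195) = 359.7500
bound on ‖Δx‖/‖x‖: κ·ε = 359.7500·1/816 = 0.4409
solve Ax = b  →  x = [-185.5806 -139.3871]
2-norm of b is 4.1231; of x, 232.0968
Δx = A⁻¹·δb where δb = 1/816·4.1231·d; ‖Δx‖ = 0.2932
realised ‖Δx‖/‖x‖ = 0.0013
so the bound overstates the realised error by a factor of ≈ 349.0088 (computed from the unrounded values)

0.0013
0.4409


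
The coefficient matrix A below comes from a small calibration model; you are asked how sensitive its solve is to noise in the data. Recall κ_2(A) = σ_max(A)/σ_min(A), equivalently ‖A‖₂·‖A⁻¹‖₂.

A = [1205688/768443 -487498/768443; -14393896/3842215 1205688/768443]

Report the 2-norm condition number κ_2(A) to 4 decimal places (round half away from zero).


227.3500

form AᵀA = [1440984206464/87352758025 -120079290672/17470551605; -120079290672/17470551605 10007916292/3494110321] with trace 10006994756/516880225 and determinant 3748096/516880225
λ_max, λ_min = (10006994756/516880225 ± √100132194779796293136/267165166996050625)/2 = 484/25, 7744/20675209
σ_max=√(484/25)=(22/5), σ_min=√(7744/20675209)=(88/4547) → κ = 227.3500


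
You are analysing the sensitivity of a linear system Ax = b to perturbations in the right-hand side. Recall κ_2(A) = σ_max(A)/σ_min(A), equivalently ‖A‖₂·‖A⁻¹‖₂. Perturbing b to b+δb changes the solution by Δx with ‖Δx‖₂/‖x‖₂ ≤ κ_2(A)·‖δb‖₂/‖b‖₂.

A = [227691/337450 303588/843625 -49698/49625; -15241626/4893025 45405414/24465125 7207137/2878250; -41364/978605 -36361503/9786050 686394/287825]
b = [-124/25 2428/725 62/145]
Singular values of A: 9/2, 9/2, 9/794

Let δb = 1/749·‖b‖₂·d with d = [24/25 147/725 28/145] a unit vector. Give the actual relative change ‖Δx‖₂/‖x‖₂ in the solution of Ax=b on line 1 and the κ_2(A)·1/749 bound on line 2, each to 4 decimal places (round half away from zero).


0.0020
0.5300

from the listed singular values, σ₁ = 9/2, σ_n = 9/794
condition number: (9/2) ÷ (9/794) = 397.0000
worst-case relative error ≤ 397.0000 × 1/749 = 0.5300
solve Ax = b  →  x = [-249.7778 -132.7111 -211.0222]
2-norm of b is 6.0000; of x, 352.8903
re-solving with b+δb shifts x by Δx of norm 0.7067
realised ‖Δx‖/‖x‖ = 0.0020
realised/bound (from unrounded values) ≈ 0.0038


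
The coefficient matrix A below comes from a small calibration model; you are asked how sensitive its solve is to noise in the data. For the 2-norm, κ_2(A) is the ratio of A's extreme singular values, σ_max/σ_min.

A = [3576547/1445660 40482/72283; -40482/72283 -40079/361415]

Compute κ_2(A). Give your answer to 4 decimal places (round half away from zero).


172.0000

M = AᵀA = [7999527289/1243267600 44995743/31081690; 44995743/31081690 25327861/77704225]. tr(M)=999973/147920, det(M)=28561/18490000
λ_max, λ_min = (999973/147920 ± √24995270223729/547008160000)/2 = 169/25, 169/739600
κ_2(A) = √(λ_max/λ_min) = √((169/25) / (169/739600)) = 172.0000


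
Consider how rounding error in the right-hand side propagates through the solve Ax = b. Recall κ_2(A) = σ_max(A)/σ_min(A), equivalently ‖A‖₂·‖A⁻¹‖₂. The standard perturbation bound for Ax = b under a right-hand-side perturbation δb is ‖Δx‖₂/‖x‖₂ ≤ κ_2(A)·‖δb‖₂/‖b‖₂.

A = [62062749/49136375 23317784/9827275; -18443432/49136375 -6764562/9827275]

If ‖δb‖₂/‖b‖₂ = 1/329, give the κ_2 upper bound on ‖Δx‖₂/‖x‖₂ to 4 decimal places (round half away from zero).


1.1245

form AᵀA = [394535999753/227236079825 147946119048/45447215965; 147946119048/45447215965 55480315268/9089443193] with trace 104796698909/13366828225 and determinant 240100/534673129
λ_max, λ_min = (104796698909/13366828225 ± √10982027164677919540281/178672096796656650625)/2 = 196/25, 30625/534673129
κ = σ_max/σ_min = (14/5)/(175/23123) = 369.9680
worst-case relative error ≤ 369.9680 × 1/329 = 1.1245


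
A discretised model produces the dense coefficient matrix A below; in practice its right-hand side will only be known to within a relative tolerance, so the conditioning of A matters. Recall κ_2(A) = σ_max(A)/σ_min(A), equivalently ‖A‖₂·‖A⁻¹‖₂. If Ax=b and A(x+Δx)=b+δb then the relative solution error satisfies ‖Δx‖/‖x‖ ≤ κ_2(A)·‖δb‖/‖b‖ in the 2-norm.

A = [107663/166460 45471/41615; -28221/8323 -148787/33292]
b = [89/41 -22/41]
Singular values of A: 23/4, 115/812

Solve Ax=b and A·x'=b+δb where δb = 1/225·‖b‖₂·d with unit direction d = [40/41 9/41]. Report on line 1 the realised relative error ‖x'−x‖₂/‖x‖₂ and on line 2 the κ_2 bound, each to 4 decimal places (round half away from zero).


0.0050
0.1804

σ_max = 23/4, σ_min = 115/812
κ_2(A) = (23/4) / (115/812) = 40.6000
bound on ‖Δx‖/‖x‖: κ·ε = 40.6000·1/225 = 0.1804
solve Ax = b  →  x = [-11.1930 8.6122]
2-norm of b is 2.2361; of x, 14.1228
with δb = [0.0097 0.0022], A·Δx = δb → ‖Δx‖ = 0.0702
dividing the unrounded norms, ‖Δx‖/‖x‖ = 0.0050
so the bound overstates the realised error by a factor of ≈ 36.3165 (computed from the unrounded values)


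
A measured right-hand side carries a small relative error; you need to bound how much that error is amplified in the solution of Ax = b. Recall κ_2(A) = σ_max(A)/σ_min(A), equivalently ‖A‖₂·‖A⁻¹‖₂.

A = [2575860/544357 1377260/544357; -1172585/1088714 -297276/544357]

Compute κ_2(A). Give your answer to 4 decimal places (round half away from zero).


AᵀA = [976840625/41477348 130241790/10369337; 130241790/10369337 69469088/10369337]; tr = 73806881/2439844, det = 100/5041
λ_max, λ_min = (73806881/2439844 ± √5446983329149761/5952838744336)/2 = 121/4, 400/609961
κ_2(A) = √(λ_max/λ_min) = √((121/4) / (400/609961)) = 214.7750

214.7750


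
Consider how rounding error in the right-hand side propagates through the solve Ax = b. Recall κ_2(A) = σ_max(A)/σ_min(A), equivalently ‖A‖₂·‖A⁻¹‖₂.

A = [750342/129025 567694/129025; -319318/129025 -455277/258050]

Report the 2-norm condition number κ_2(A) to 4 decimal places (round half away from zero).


99.2500

form AᵀA = [3934775752/98505625 2950613739/98505625; 2950613739/98505625 8854337617/394022500] with trace 39349505/630436 and determinant 38950081/98505625
λ_max, λ_min = (39349505/630436 ± √967346826308395569/248405968810000)/2 = 6241/100, 24964/3940225
σ_max=√(6241/100)=(79/10), σ_min=√(24964/3940225)=(158/1985) → κ = 99.2500


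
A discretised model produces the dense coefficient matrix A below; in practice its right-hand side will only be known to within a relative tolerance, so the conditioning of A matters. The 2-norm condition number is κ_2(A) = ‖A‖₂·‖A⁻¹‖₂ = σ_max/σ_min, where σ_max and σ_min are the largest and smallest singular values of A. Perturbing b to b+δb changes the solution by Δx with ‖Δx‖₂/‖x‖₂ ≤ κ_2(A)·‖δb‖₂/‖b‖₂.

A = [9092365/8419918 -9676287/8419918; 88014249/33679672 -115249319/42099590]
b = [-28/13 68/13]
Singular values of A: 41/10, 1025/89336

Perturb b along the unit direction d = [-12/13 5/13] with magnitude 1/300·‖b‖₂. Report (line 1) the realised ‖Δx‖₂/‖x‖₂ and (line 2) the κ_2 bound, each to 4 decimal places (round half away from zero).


from the listed singular values, σ₁ = 41/10, σ_n = 1025/89336
κ_2(A) = (41/10) / (1025/89336) = 357.3440
perturbation bound = 357.3440·1/300 = 1.1911
solve Ax = b  →  x = [253.1278 239.7268]
‖b‖ = 5.6569, ‖x‖ = 348.6297
with δb = [-0.0174 0.0073], A·Δx = δb → ‖Δx‖ = 1.6434
realised ‖Δx‖/‖x‖ = 0.0047
realised/bound (from unrounded values) ≈ 0.0040

0.0047
1.1911
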